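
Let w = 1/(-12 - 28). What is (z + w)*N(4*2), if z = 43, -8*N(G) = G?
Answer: -1719/40 ≈ -42.975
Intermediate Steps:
w = -1/40 (w = 1/(-40) = -1/40 ≈ -0.025000)
N(G) = -G/8
(z + w)*N(4*2) = (43 - 1/40)*(-2/2) = 1719*(-1/8*8)/40 = (1719/40)*(-1) = -1719/40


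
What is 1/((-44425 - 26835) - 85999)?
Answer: -1/157259 ≈ -6.3589e-6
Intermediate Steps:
1/((-44425 - 26835) - 85999) = 1/(-71260 - 85999) = 1/(-157259) = -1/157259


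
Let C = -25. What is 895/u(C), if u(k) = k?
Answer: -179/5 ≈ -35.800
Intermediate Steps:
895/u(C) = 895/(-25) = 895*(-1/25) = -179/5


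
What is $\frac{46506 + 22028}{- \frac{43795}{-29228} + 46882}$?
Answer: $\frac{2003111752}{1370310891} \approx 1.4618$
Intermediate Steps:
$\frac{46506 + 22028}{- \frac{43795}{-29228} + 46882} = \frac{68534}{\left(-43795\right) \left(- \frac{1}{29228}\right) + 46882} = \frac{68534}{\frac{43795}{29228} + 46882} = \frac{68534}{\frac{1370310891}{29228}} = 68534 \cdot \frac{29228}{1370310891} = \frac{2003111752}{1370310891}$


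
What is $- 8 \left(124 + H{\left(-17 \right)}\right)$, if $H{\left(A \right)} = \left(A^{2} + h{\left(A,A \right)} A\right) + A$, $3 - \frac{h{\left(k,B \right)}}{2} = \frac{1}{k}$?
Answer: $-2336$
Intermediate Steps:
$h{\left(k,B \right)} = 6 - \frac{2}{k}$
$H{\left(A \right)} = A + A^{2} + A \left(6 - \frac{2}{A}\right)$ ($H{\left(A \right)} = \left(A^{2} + \left(6 - \frac{2}{A}\right) A\right) + A = \left(A^{2} + A \left(6 - \frac{2}{A}\right)\right) + A = A + A^{2} + A \left(6 - \frac{2}{A}\right)$)
$- 8 \left(124 + H{\left(-17 \right)}\right) = - 8 \left(124 + \left(-2 + \left(-17\right)^{2} + 7 \left(-17\right)\right)\right) = - 8 \left(124 - -168\right) = - 8 \left(124 + 168\right) = \left(-8\right) 292 = -2336$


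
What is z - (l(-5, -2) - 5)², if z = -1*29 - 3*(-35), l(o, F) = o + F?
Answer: -68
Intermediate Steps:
l(o, F) = F + o
z = 76 (z = -29 + 105 = 76)
z - (l(-5, -2) - 5)² = 76 - ((-2 - 5) - 5)² = 76 - (-7 - 5)² = 76 - 1*(-12)² = 76 - 1*144 = 76 - 144 = -68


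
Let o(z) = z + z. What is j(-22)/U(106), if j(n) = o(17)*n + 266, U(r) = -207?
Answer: 482/207 ≈ 2.3285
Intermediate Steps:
o(z) = 2*z
j(n) = 266 + 34*n (j(n) = (2*17)*n + 266 = 34*n + 266 = 266 + 34*n)
j(-22)/U(106) = (266 + 34*(-22))/(-207) = (266 - 748)*(-1/207) = -482*(-1/207) = 482/207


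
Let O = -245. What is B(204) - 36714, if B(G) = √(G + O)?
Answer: -36714 + I*√41 ≈ -36714.0 + 6.4031*I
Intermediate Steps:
B(G) = √(-245 + G) (B(G) = √(G - 245) = √(-245 + G))
B(204) - 36714 = √(-245 + 204) - 36714 = √(-41) - 36714 = I*√41 - 36714 = -36714 + I*√41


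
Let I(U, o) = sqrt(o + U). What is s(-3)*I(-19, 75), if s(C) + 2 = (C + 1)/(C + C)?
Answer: -10*sqrt(14)/3 ≈ -12.472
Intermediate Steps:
s(C) = -2 + (1 + C)/(2*C) (s(C) = -2 + (C + 1)/(C + C) = -2 + (1 + C)/((2*C)) = -2 + (1 + C)*(1/(2*C)) = -2 + (1 + C)/(2*C))
I(U, o) = sqrt(U + o)
s(-3)*I(-19, 75) = ((1/2)*(1 - 3*(-3))/(-3))*sqrt(-19 + 75) = ((1/2)*(-1/3)*(1 + 9))*sqrt(56) = ((1/2)*(-1/3)*10)*(2*sqrt(14)) = -10*sqrt(14)/3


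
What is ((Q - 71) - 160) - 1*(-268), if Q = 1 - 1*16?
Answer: 22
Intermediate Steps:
Q = -15 (Q = 1 - 16 = -15)
((Q - 71) - 160) - 1*(-268) = ((-15 - 71) - 160) - 1*(-268) = (-86 - 160) + 268 = -246 + 268 = 22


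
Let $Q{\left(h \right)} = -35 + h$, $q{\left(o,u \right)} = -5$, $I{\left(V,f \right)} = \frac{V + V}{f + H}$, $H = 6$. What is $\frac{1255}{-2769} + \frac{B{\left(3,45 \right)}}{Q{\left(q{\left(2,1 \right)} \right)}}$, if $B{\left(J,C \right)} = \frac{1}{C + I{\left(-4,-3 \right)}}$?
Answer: $- \frac{6383707}{14066520} \approx -0.45382$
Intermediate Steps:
$I{\left(V,f \right)} = \frac{2 V}{6 + f}$ ($I{\left(V,f \right)} = \frac{V + V}{f + 6} = \frac{2 V}{6 + f}$)
$B{\left(J,C \right)} = \frac{1}{- \frac{8}{3} + C}$ ($B{\left(J,C \right)} = \frac{1}{C + 2 \left(-4\right) \frac{1}{6 - 3}} = \frac{1}{C + 2 \left(-4\right) \frac{1}{3}} = \frac{1}{C - \frac{8}{3}} = \frac{1}{- \frac{8}{3} + C}$)
$\frac{1255}{-2769} + \frac{B{\left(3,45 \right)}}{Q{\left(q{\left(2,1 \right)} \right)}} = \frac{1255}{-2769} + \frac{3 \frac{1}{-8 + 3 \cdot 45}}{-35 - 5} = 1255 \left(- \frac{1}{2769}\right) + \frac{3 \frac{1}{-8 + 135}}{-40} = - \frac{1255}{2769} + \frac{3}{127} \left(- \frac{1}{40}\right) = - \frac{1255}{2769} - \frac{3}{5080} = - \frac{6383707}{14066520}$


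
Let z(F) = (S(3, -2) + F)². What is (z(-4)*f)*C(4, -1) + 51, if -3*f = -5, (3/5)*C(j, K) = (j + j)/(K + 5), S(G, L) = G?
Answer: 509/9 ≈ 56.556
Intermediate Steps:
C(j, K) = 10*j/(3*(5 + K)) (C(j, K) = 5*((j + j)/(K + 5))/3 = 5*((2*j)/(5 + K))/3 = 5*(2*j/(5 + K))/3 = 10*j/(3*(5 + K)))
f = 5/3 (f = -⅓*(-5) = 5/3 ≈ 1.6667)
z(F) = (3 + F)²
(z(-4)*f)*C(4, -1) + 51 = ((3 - 4)²*(5/3))*((10/3)*4/(5 - 1)) + 51 = ((-1)²*(5/3))*((10/3)*4/4) + 51 = (1*(5/3))*((10/3)*4*(¼)) + 51 = (5/3)*(10/3) + 51 = 50/9 + 51 = 509/9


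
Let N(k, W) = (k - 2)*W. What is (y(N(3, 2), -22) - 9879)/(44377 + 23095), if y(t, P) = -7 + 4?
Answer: -4941/33736 ≈ -0.14646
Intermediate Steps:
N(k, W) = W*(-2 + k) (N(k, W) = (-2 + k)*W = W*(-2 + k))
y(t, P) = -3
(y(N(3, 2), -22) - 9879)/(44377 + 23095) = (-3 - 9879)/(44377 + 23095) = -9882/67472 = -9882*1/67472 = -4941/33736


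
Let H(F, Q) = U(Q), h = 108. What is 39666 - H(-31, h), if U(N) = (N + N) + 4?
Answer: 39446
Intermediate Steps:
U(N) = 4 + 2*N (U(N) = 2*N + 4 = 4 + 2*N)
H(F, Q) = 4 + 2*Q
39666 - H(-31, h) = 39666 - (4 + 2*108) = 39666 - (4 + 216) = 39666 - 1*220 = 39666 - 220 = 39446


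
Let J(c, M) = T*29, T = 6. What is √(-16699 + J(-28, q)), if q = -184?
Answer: 5*I*√661 ≈ 128.55*I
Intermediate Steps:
J(c, M) = 174 (J(c, M) = 6*29 = 174)
√(-16699 + J(-28, q)) = √(-16699 + 174) = √(-16525) = 5*I*√661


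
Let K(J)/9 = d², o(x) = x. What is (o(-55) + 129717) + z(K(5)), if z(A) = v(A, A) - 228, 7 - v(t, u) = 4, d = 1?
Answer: 129437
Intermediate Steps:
v(t, u) = 3 (v(t, u) = 7 - 1*4 = 7 - 4 = 3)
K(J) = 9 (K(J) = 9*1² = 9*1 = 9)
z(A) = -225 (z(A) = 3 - 228 = -225)
(o(-55) + 129717) + z(K(5)) = (-55 + 129717) - 225 = 129662 - 225 = 129437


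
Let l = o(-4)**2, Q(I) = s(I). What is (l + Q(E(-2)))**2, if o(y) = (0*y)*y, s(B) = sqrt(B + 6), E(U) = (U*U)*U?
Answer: -2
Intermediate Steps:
E(U) = U**3 (E(U) = U**2*U = U**3)
s(B) = sqrt(6 + B)
o(y) = 0 (o(y) = 0*y = 0)
Q(I) = sqrt(6 + I)
l = 0 (l = 0**2 = 0)
(l + Q(E(-2)))**2 = (0 + sqrt(6 + (-2)**3))**2 = (0 + sqrt(6 - 8))**2 = (0 + sqrt(-2))**2 = (0 + I*sqrt(2))**2 = (I*sqrt(2))**2 = -2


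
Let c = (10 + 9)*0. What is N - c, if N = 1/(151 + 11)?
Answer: 1/162 ≈ 0.0061728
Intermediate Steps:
c = 0 (c = 19*0 = 0)
N = 1/162 ≈ 0.0061728
N - c = 1/162 - 1*0 = 1/162 + 0 = 1/162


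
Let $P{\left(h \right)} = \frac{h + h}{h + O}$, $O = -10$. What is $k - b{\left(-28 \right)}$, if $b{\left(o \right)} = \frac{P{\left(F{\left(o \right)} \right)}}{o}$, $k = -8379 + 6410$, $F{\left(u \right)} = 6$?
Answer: $- \frac{55135}{28} \approx -1969.1$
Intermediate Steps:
$k = -1969$
$P{\left(h \right)} = \frac{2 h}{-10 + h}$ ($P{\left(h \right)} = \frac{h + h}{h - 10} = \frac{2 h}{-10 + h}$)
$b{\left(o \right)} = - \frac{3}{o}$ ($b{\left(o \right)} = \frac{2 \cdot 6 \frac{1}{-10 + 6}}{o} = \frac{2 \cdot 6 \frac{1}{-4}}{o} = \frac{2 \cdot 6 \left(- \frac{1}{4}\right)}{o} = - \frac{3}{o}$)
$k - b{\left(-28 \right)} = -1969 - - \frac{3}{-28} = -1969 - \left(-3\right) \left(- \frac{1}{28}\right) = -1969 - \frac{3}{28} = - \frac{55135}{28}$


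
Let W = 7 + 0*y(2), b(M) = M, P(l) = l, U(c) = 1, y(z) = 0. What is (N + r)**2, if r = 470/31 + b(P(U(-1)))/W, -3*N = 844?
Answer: 29993044225/423801 ≈ 70772.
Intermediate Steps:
N = -844/3 (N = -1/3*844 = -844/3 ≈ -281.33)
W = 7 (W = 7 + 0*0 = 7 + 0 = 7)
r = 3321/217 (r = 470/31 + 1/7 = 3321/217 ≈ 15.304)
(N + r)**2 = (-844/3 + 3321/217)**2 = (-173185/651)**2 = 29993044225/423801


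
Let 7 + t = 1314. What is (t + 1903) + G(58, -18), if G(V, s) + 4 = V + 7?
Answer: 3271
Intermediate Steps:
t = 1307 (t = -7 + 1314 = 1307)
G(V, s) = 3 + V (G(V, s) = -4 + (V + 7) = -4 + (7 + V) = 3 + V)
(t + 1903) + G(58, -18) = (1307 + 1903) + (3 + 58) = 3210 + 61 = 3271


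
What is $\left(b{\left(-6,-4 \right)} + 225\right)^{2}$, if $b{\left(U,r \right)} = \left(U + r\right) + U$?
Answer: $43681$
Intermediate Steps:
$b{\left(U,r \right)} = r + 2 U$
$\left(b{\left(-6,-4 \right)} + 225\right)^{2} = \left(\left(-4 + 2 \left(-6\right)\right) + 225\right)^{2} = \left(\left(-4 - 12\right) + 225\right)^{2} = \left(-16 + 225\right)^{2} = 209^{2} = 43681$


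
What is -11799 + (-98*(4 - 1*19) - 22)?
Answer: -10351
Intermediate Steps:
-11799 + (-98*(4 - 1*19) - 22) = -11799 + (-98*(4 - 19) - 22) = -11799 + (-98*(-15) - 22) = -11799 + (1470 - 22) = -11799 + 1448 = -10351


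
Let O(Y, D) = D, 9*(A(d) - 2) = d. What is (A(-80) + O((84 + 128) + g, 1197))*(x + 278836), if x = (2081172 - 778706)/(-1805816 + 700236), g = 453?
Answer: 1650962491028177/4975110 ≈ 3.3184e+8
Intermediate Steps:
A(d) = 2 + d/9
x = -651233/552790 (x = 1302466/(-1105580) = 1302466*(-1/1105580) = -651233/552790 ≈ -1.1781)
(A(-80) + O((84 + 128) + g, 1197))*(x + 278836) = ((2 + (⅑)*(-80)) + 1197)*(-651233/552790 + 278836) = ((2 - 80/9) + 1197)*(154137101207/552790) = (-62/9 + 1197)*(154137101207/552790) = (10711/9)*(154137101207/552790) = 1650962491028177/4975110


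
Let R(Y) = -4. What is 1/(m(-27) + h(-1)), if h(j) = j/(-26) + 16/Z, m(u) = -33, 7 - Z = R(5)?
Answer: -286/9011 ≈ -0.031739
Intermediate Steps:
Z = 11 (Z = 7 - 1*(-4) = 7 + 4 = 11)
h(j) = 16/11 - j/26 (h(j) = j/(-26) + 16/11 = j*(-1/26) + 16*(1/11) = -j/26 + 16/11 = 16/11 - j/26)
1/(m(-27) + h(-1)) = 1/(-33 + (16/11 - 1/26*(-1))) = 1/(-33 + (16/11 + 1/26)) = 1/(-33 + 427/286) = 1/(-9011/286) = -286/9011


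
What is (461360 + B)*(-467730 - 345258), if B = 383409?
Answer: -686787059772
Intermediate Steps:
(461360 + B)*(-467730 - 345258) = (461360 + 383409)*(-467730 - 345258) = 844769*(-812988) = -686787059772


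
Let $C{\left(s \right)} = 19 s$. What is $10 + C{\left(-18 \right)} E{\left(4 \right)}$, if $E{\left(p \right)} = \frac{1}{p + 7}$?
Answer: $- \frac{232}{11} \approx -21.091$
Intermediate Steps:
$E{\left(p \right)} = \frac{1}{7 + p}$
$10 + C{\left(-18 \right)} E{\left(4 \right)} = 10 + \frac{19 \left(-18\right)}{7 + 4} = 10 - \frac{342}{11} = - \frac{232}{11}$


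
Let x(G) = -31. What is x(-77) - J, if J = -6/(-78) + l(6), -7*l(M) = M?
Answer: -2750/91 ≈ -30.220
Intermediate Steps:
l(M) = -M/7
J = -71/91 (J = -6/(-78) - ⅐*6 = -1/78*(-6) - 6/7 = 1/13 - 6/7 = -71/91 ≈ -0.78022)
x(-77) - J = -31 - 1*(-71/91) = -31 + 71/91 = -2750/91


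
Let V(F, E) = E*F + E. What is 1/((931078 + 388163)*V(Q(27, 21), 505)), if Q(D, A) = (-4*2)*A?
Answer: -1/111258189735 ≈ -8.9881e-12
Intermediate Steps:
Q(D, A) = -8*A
V(F, E) = E + E*F
1/((931078 + 388163)*V(Q(27, 21), 505)) = 1/((931078 + 388163)*((505*(1 - 8*21)))) = 1/(1319241*((505*(1 - 168)))) = 1/(1319241*((505*(-167)))) = (1/1319241)/(-84335) = (1/1319241)*(-1/84335) = -1/111258189735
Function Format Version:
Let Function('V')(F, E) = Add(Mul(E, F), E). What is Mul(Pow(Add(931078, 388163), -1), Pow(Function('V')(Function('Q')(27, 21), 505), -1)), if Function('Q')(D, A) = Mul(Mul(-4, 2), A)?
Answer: Rational(-1, 111258189735) ≈ -8.9881e-12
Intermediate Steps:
Function('Q')(D, A) = Mul(-8, A)
Function('V')(F, E) = Add(E, Mul(E, F))
Mul(Pow(Add(931078, 388163), -1), Pow(Function('V')(Function('Q')(27, 21), 505), -1)) = Mul(Pow(Add(931078, 388163), -1), Pow(Mul(505, Add(1, Mul(-8, 21))), -1)) = Mul(Pow(1319241, -1), Pow(Mul(505, Add(1, -168)), -1)) = Mul(Rational(1, 1319241), Pow(Mul(505, -167), -1)) = Mul(Rational(1, 1319241), Pow(-84335, -1)) = Mul(Rational(1, 1319241), Rational(-1, 84335)) = Rational(-1, 111258189735)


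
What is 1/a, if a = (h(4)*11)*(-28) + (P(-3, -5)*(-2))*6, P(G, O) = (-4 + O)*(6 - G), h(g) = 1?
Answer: 1/664 ≈ 0.0015060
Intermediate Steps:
a = 664 (a = (1*11)*(-28) + ((-24 + 4*(-3) + 6*(-5) - 1*(-3)*(-5))*(-2))*6 = 11*(-28) + ((-24 - 12 - 30 - 15)*(-2))*6 = -308 - 81*(-2)*6 = -308 + 162*6 = -308 + 972 = 664)
1/a = 1/664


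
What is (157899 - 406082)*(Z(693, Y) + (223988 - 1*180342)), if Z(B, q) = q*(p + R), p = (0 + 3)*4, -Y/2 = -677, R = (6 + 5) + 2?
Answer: -19233189768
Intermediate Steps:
R = 13 (R = 11 + 2 = 13)
Y = 1354 (Y = -2*(-677) = 1354)
p = 12 (p = 3*4 = 12)
Z(B, q) = 25*q (Z(B, q) = q*(12 + 13) = q*25 = 25*q)
(157899 - 406082)*(Z(693, Y) + (223988 - 1*180342)) = (157899 - 406082)*(25*1354 + (223988 - 1*180342)) = -248183*(33850 + (223988 - 180342)) = -248183*(33850 + 43646) = -248183*77496 = -19233189768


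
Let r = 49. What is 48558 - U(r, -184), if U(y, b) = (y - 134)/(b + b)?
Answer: 17869259/368 ≈ 48558.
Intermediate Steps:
U(y, b) = (-134 + y)/(2*b) (U(y, b) = (-134 + y)/((2*b)) = (-134 + y)*(1/(2*b)) = (-134 + y)/(2*b))
48558 - U(r, -184) = 48558 - (-134 + 49)/(2*(-184)) = 48558 - (-1)*(-85)/(2*184) = 48558 - 1*85/368 = 48558 - 85/368 = 17869259/368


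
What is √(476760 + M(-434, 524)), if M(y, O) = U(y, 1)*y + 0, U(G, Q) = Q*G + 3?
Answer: √663814 ≈ 814.75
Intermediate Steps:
U(G, Q) = 3 + G*Q (U(G, Q) = G*Q + 3 = 3 + G*Q)
M(y, O) = y*(3 + y) (M(y, O) = (3 + y*1)*y + 0 = (3 + y)*y + 0 = y*(3 + y) + 0 = y*(3 + y))
√(476760 + M(-434, 524)) = √(476760 - 434*(3 - 434)) = √(476760 - 434*(-431)) = √(476760 + 187054) = √663814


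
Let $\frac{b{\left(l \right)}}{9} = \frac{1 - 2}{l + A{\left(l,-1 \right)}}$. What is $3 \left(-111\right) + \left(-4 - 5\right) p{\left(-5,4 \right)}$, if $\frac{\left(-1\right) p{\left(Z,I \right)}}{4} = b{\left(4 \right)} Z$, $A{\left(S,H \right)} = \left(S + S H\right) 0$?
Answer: $72$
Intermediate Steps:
$A{\left(S,H \right)} = 0$ ($A{\left(S,H \right)} = \left(S + H S\right) 0 = 0$)
$b{\left(l \right)} = - \frac{9}{l}$ ($b{\left(l \right)} = 9 \frac{1 - 2}{l + 0} = 9 \left(- \frac{1}{l}\right) = - \frac{9}{l}$)
$p{\left(Z,I \right)} = 9 Z$ ($p{\left(Z,I \right)} = - 4 - \frac{9}{4} Z = - 4 \left(-9\right) \frac{1}{4} Z = - 4 \left(- \frac{9 Z}{4}\right) = 9 Z$)
$3 \left(-111\right) + \left(-4 - 5\right) p{\left(-5,4 \right)} = 3 \left(-111\right) + \left(-4 - 5\right) 9 \left(-5\right) = -333 - -405 = -333 + 405 = 72$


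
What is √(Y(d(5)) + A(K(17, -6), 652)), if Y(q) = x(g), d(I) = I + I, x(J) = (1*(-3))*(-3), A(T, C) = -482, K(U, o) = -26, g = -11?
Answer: I*√473 ≈ 21.749*I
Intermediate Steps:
x(J) = 9 (x(J) = -3*(-3) = 9)
d(I) = 2*I
Y(q) = 9
√(Y(d(5)) + A(K(17, -6), 652)) = √(9 - 482) = √(-473) = I*√473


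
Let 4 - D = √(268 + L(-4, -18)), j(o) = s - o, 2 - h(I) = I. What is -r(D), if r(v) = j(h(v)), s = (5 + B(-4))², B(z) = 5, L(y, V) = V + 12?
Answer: -102 + √262 ≈ -85.814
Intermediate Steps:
L(y, V) = 12 + V
h(I) = 2 - I
s = 100 (s = (5 + 5)² = 10² = 100)
j(o) = 100 - o
D = 4 - √262 (D = 4 - √(268 + (12 - 18)) = 4 - √(268 - 6) = 4 - √262 ≈ -12.186)
r(v) = 98 + v (r(v) = 100 - (2 - v) = 100 + (-2 + v) = 98 + v)
-r(D) = -(98 + (4 - √262)) = -(102 - √262) = -102 + √262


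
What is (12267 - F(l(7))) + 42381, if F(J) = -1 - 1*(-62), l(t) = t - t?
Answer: 54587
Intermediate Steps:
l(t) = 0
F(J) = 61 (F(J) = -1 + 62 = 61)
(12267 - F(l(7))) + 42381 = (12267 - 1*61) + 42381 = (12267 - 61) + 42381 = 12206 + 42381 = 54587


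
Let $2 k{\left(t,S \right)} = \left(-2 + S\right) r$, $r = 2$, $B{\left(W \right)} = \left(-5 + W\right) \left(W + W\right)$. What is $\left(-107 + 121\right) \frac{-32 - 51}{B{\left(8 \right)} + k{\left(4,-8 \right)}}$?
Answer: $- \frac{581}{19} \approx -30.579$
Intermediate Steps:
$B{\left(W \right)} = 2 W \left(-5 + W\right)$ ($B{\left(W \right)} = \left(-5 + W\right) 2 W = 2 W \left(-5 + W\right)$)
$k{\left(t,S \right)} = -2 + S$ ($k{\left(t,S \right)} = \frac{\left(-2 + S\right) 2}{2} = \frac{-4 + 2 S}{2} = -2 + S$)
$\left(-107 + 121\right) \frac{-32 - 51}{B{\left(8 \right)} + k{\left(4,-8 \right)}} = \left(-107 + 121\right) \frac{-32 - 51}{2 \cdot 8 \left(-5 + 8\right) - 10} = 14 \left(- \frac{83}{2 \cdot 8 \cdot 3 - 10}\right) = 14 \left(- \frac{83}{48 - 10}\right) = 14 \left(- \frac{83}{38}\right) = - \frac{581}{19}$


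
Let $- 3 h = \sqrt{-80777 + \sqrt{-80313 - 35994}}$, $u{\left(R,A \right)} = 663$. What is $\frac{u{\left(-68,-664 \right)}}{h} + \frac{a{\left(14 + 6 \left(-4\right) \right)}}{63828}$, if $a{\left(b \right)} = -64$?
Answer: $- \frac{16}{15957} - \frac{1989}{\sqrt{-80777 + 3 i \sqrt{12923}}} \approx -0.015776 + 6.9982 i$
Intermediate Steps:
$h = - \frac{\sqrt{-80777 + 3 i \sqrt{12923}}}{3}$ ($h = - \frac{\sqrt{-80777 + \sqrt{-80313 - 35994}}}{3} = - \frac{\sqrt{-80777 + \sqrt{-116307}}}{3} = - \frac{\sqrt{-80777 + 3 i \sqrt{12923}}}{3} \approx -0.19999 - 94.738 i$)
$\frac{u{\left(-68,-664 \right)}}{h} + \frac{a{\left(14 + 6 \left(-4\right) \right)}}{63828} = \frac{663}{\left(- \frac{1}{3}\right) \sqrt{-80777 + 3 i \sqrt{12923}}} - \frac{64}{63828} = 663 \left(- \frac{3}{\sqrt{-80777 + 3 i \sqrt{12923}}}\right) - \frac{16}{15957} = - \frac{1989}{\sqrt{-80777 + 3 i \sqrt{12923}}} - \frac{16}{15957} = - \frac{16}{15957} - \frac{1989}{\sqrt{-80777 + 3 i \sqrt{12923}}}$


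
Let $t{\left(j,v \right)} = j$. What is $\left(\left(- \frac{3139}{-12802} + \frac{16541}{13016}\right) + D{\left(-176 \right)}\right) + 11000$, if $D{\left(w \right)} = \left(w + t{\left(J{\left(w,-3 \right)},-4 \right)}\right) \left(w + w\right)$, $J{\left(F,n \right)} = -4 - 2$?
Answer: $\frac{6254114694177}{83315416} \approx 75066.0$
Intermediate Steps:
$J{\left(F,n \right)} = -6$
$D{\left(w \right)} = 2 w \left(-6 + w\right)$ ($D{\left(w \right)} = \left(w - 6\right) \left(w + w\right) = \left(-6 + w\right) 2 w = 2 w \left(-6 + w\right)$)
$\left(\left(- \frac{3139}{-12802} + \frac{16541}{13016}\right) + D{\left(-176 \right)}\right) + 11000 = \left(\left(- \frac{3139}{-12802} + \frac{16541}{13016}\right) + 2 \left(-176\right) \left(-6 - 176\right)\right) + 11000 = \left(\left(\left(-3139\right) \left(- \frac{1}{12802}\right) + 16541 \cdot \frac{1}{13016}\right) + 2 \left(-176\right) \left(-182\right)\right) + 11000 = \left(\left(\frac{3139}{12802} + \frac{16541}{13016}\right) + 64064\right) + 11000 = \left(\frac{126307553}{83315416} + 64064\right) + 11000 = \frac{5337645118177}{83315416} + 11000 = \frac{6254114694177}{83315416}$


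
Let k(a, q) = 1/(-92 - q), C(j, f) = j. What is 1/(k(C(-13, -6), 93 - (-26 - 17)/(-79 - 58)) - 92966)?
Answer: -25302/2352225869 ≈ -1.0757e-5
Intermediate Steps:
1/(k(C(-13, -6), 93 - (-26 - 17)/(-79 - 58)) - 92966) = 1/(-1/(92 + (93 - (-26 - 17)/(-79 - 58))) - 92966) = 1/(-1/(92 + (93 - (-43)/(-137))) - 92966) = 1/(-1/(92 + (93 - (-43)*(-1)/137)) - 92966) = 1/(-1/(92 + (93 - 1*43/137)) - 92966) = 1/(-1/(92 + (93 - 43/137)) - 92966) = 1/(-1/(92 + 12698/137) - 92966) = 1/(-1/25302/137 - 92966) = 1/(-1*137/25302 - 92966) = 1/(-137/25302 - 92966) = 1/(-2352225869/25302) = -25302/2352225869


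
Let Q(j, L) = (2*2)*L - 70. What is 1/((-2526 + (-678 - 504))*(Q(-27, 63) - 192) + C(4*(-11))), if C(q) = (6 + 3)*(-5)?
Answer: 1/37035 ≈ 2.7001e-5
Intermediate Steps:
Q(j, L) = -70 + 4*L (Q(j, L) = 4*L - 70 = -70 + 4*L)
C(q) = -45 (C(q) = 9*(-5) = -45)
1/((-2526 + (-678 - 504))*(Q(-27, 63) - 192) + C(4*(-11))) = 1/((-2526 + (-678 - 504))*((-70 + 4*63) - 192) - 45) = 1/((-2526 - 1182)*((-70 + 252) - 192) - 45) = 1/(-3708*(182 - 192) - 45) = 1/(-3708*(-10) - 45) = 1/(37080 - 45) = 1/37035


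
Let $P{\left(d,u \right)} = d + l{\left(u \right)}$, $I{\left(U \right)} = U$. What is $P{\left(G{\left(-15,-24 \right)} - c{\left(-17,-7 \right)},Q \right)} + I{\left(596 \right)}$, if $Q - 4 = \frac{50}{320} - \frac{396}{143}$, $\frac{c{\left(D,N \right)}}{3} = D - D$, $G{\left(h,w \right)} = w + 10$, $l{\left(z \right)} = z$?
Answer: $\frac{242689}{416} \approx 583.39$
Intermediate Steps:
$G{\left(h,w \right)} = 10 + w$
$c{\left(D,N \right)} = 0$ ($c{\left(D,N \right)} = 3 \left(D - D\right) = 3 \cdot 0 = 0$)
$Q = \frac{577}{416}$ ($Q = 4 + \left(\frac{50}{320} - \frac{396}{143}\right) = 4 + \left(50 \cdot \frac{1}{320} - \frac{36}{13}\right) = 4 + \left(\frac{5}{32} - \frac{36}{13}\right) = 4 - \frac{1087}{416} = \frac{577}{416} \approx 1.387$)
$P{\left(d,u \right)} = d + u$
$P{\left(G{\left(-15,-24 \right)} - c{\left(-17,-7 \right)},Q \right)} + I{\left(596 \right)} = \left(\left(\left(10 - 24\right) - 0\right) + \frac{577}{416}\right) + 596 = \left(\left(-14 + 0\right) + \frac{577}{416}\right) + 596 = \left(-14 + \frac{577}{416}\right) + 596 = - \frac{5247}{416} + 596 = \frac{242689}{416}$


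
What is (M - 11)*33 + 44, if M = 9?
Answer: -22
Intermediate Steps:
(M - 11)*33 + 44 = (9 - 11)*33 + 44 = -2*33 + 44 = -66 + 44 = -22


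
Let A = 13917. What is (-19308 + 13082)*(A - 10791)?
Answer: -19462476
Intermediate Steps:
(-19308 + 13082)*(A - 10791) = (-19308 + 13082)*(13917 - 10791) = -6226*3126 = -19462476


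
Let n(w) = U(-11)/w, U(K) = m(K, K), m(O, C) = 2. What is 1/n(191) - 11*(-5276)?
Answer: 116263/2 ≈ 58132.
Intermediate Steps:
U(K) = 2
n(w) = 2/w
1/n(191) - 11*(-5276) = 1/(2/191) - 11*(-5276) = 1/(2*(1/191)) + 58036 = 1/(2/191) + 58036 = 191/2 + 58036 = 116263/2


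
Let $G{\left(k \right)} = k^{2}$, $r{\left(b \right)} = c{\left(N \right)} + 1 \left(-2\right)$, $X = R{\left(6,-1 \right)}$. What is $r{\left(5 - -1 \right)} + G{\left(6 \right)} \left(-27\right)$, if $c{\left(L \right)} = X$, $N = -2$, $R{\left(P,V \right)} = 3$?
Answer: $-971$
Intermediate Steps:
$X = 3$
$c{\left(L \right)} = 3$
$r{\left(b \right)} = 1$ ($r{\left(b \right)} = 3 + 1 \left(-2\right) = 3 - 2 = 1$)
$r{\left(5 - -1 \right)} + G{\left(6 \right)} \left(-27\right) = 1 + 6^{2} \left(-27\right) = 1 + 36 \left(-27\right) = 1 - 972 = -971$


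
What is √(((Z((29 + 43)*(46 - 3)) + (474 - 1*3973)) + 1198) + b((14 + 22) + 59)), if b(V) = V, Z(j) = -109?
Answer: I*√2315 ≈ 48.114*I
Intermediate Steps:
√(((Z((29 + 43)*(46 - 3)) + (474 - 1*3973)) + 1198) + b((14 + 22) + 59)) = √(((-109 + (474 - 1*3973)) + 1198) + ((14 + 22) + 59)) = √(((-109 + (474 - 3973)) + 1198) + (36 + 59)) = √(((-109 - 3499) + 1198) + 95) = √((-3608 + 1198) + 95) = √(-2410 + 95) = √(-2315) = I*√2315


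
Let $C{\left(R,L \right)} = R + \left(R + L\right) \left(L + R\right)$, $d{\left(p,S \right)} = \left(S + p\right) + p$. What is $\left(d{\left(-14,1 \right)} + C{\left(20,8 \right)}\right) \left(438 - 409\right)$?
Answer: $22533$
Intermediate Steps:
$d{\left(p,S \right)} = S + 2 p$
$C{\left(R,L \right)} = R + \left(L + R\right)^{2}$ ($C{\left(R,L \right)} = R + \left(L + R\right) \left(L + R\right) = R + \left(L + R\right)^{2}$)
$\left(d{\left(-14,1 \right)} + C{\left(20,8 \right)}\right) \left(438 - 409\right) = \left(\left(1 + 2 \left(-14\right)\right) + \left(20 + \left(8 + 20\right)^{2}\right)\right) \left(438 - 409\right) = \left(\left(1 - 28\right) + \left(20 + 28^{2}\right)\right) 29 = \left(-27 + \left(20 + 784\right)\right) 29 = \left(-27 + 804\right) 29 = 777 \cdot 29 = 22533$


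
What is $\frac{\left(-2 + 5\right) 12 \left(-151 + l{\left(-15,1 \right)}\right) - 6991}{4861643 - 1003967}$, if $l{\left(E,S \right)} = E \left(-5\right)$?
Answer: $- \frac{9727}{3857676} \approx -0.0025215$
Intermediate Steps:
$l{\left(E,S \right)} = - 5 E$
$\frac{\left(-2 + 5\right) 12 \left(-151 + l{\left(-15,1 \right)}\right) - 6991}{4861643 - 1003967} = \frac{\left(-2 + 5\right) 12 \left(-151 - -75\right) - 6991}{4861643 - 1003967} = \frac{3 \cdot 12 \left(-151 + 75\right) - 6991}{3857676} = \left(36 \left(-76\right) - 6991\right) \frac{1}{3857676} = \left(-2736 - 6991\right) \frac{1}{3857676} = \left(-9727\right) \frac{1}{3857676} = - \frac{9727}{3857676}$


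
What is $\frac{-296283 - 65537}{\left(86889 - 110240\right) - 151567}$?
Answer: $\frac{180910}{87459} \approx 2.0685$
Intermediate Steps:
$\frac{-296283 - 65537}{\left(86889 - 110240\right) - 151567} = - \frac{361820}{-23351 - 151567} = - \frac{361820}{-174918} = \left(-361820\right) \left(- \frac{1}{174918}\right) = \frac{180910}{87459}$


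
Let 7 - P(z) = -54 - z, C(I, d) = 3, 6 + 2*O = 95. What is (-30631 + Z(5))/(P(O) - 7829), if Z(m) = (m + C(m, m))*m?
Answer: 20394/5149 ≈ 3.9608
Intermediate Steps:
O = 89/2 (O = -3 + (1/2)*95 = -3 + 95/2 = 89/2 ≈ 44.500)
P(z) = 61 + z (P(z) = 7 - (-54 - z) = 7 + (54 + z) = 61 + z)
Z(m) = m*(3 + m) (Z(m) = (m + 3)*m = (3 + m)*m = m*(3 + m))
(-30631 + Z(5))/(P(O) - 7829) = (-30631 + 5*(3 + 5))/((61 + 89/2) - 7829) = (-30631 + 5*8)/(211/2 - 7829) = (-30631 + 40)/(-15447/2) = -30591*(-2/15447) = 20394/5149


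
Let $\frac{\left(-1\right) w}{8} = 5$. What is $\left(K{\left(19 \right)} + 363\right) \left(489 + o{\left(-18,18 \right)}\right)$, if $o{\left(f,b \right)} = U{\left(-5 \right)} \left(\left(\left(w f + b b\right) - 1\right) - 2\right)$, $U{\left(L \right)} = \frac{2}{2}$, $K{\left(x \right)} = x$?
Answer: $584460$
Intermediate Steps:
$w = -40$ ($w = \left(-8\right) 5 = -40$)
$U{\left(L \right)} = 1$ ($U{\left(L \right)} = 2 \cdot \frac{1}{2} = 1$)
$o{\left(f,b \right)} = -3 + b^{2} - 40 f$ ($o{\left(f,b \right)} = 1 \left(\left(\left(- 40 f + b b\right) - 1\right) - 2\right) = 1 \left(\left(\left(- 40 f + b^{2}\right) - 1\right) - 2\right) = 1 \left(\left(\left(b^{2} - 40 f\right) - 1\right) - 2\right) = 1 \left(\left(-1 + b^{2} - 40 f\right) - 2\right) = 1 \left(-3 + b^{2} - 40 f\right) = -3 + b^{2} - 40 f$)
$\left(K{\left(19 \right)} + 363\right) \left(489 + o{\left(-18,18 \right)}\right) = \left(19 + 363\right) \left(489 - \left(-717 - 324\right)\right) = 382 \left(489 + \left(-3 + 324 + 720\right)\right) = 382 \left(489 + 1041\right) = 382 \cdot 1530 = 584460$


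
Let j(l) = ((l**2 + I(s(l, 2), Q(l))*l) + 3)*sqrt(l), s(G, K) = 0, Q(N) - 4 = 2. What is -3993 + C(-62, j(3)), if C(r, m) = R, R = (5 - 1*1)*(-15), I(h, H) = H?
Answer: -4053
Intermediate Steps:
Q(N) = 6 (Q(N) = 4 + 2 = 6)
j(l) = sqrt(l)*(3 + l**2 + 6*l) (j(l) = ((l**2 + 6*l) + 3)*sqrt(l) = (3 + l**2 + 6*l)*sqrt(l) = sqrt(l)*(3 + l**2 + 6*l))
R = -60 (R = (5 - 1)*(-15) = 4*(-15) = -60)
C(r, m) = -60
-3993 + C(-62, j(3)) = -3993 - 60 = -4053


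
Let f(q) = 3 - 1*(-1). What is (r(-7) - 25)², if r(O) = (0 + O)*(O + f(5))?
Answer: 16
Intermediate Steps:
f(q) = 4 (f(q) = 3 + 1 = 4)
r(O) = O*(4 + O) (r(O) = (0 + O)*(O + 4) = O*(4 + O))
(r(-7) - 25)² = (-7*(4 - 7) - 25)² = (-7*(-3) - 25)² = (21 - 25)² = (-4)² = 16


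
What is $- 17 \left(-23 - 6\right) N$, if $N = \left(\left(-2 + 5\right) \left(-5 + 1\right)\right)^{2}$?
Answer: $70992$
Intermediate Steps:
$N = 144$ ($N = \left(3 \left(-4\right)\right)^{2} = \left(-12\right)^{2} = 144$)
$- 17 \left(-23 - 6\right) N = - 17 \left(-23 - 6\right) 144 = \left(-17\right) \left(-29\right) 144 = 493 \cdot 144 = 70992$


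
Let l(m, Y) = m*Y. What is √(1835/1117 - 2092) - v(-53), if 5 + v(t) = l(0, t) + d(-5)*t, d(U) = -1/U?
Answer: 78/5 + I*√2608115693/1117 ≈ 15.6 + 45.72*I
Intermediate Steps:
l(m, Y) = Y*m
v(t) = -5 + t/5 (v(t) = -5 + (t*0 + (-1/(-5))*t) = -5 + (0 + (-1*(-⅕))*t) = -5 + (0 + t/5) = -5 + t/5)
√(1835/1117 - 2092) - v(-53) = √(1835/1117 - 2092) - (-5 + (⅕)*(-53)) = √(1835*(1/1117) - 2092) - (-5 - 53/5) = √(1835/1117 - 2092) - 1*(-78/5) = √(-2334929/1117) + 78/5 = I*√2608115693/1117 + 78/5 = 78/5 + I*√2608115693/1117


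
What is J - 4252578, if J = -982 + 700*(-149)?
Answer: -4357860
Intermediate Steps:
J = -105282 (J = -982 - 104300 = -105282)
J - 4252578 = -105282 - 4252578 = -4357860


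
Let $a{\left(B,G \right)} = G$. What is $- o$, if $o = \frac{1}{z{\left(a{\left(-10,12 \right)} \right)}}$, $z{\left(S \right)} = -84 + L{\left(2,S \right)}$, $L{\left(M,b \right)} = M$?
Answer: $\frac{1}{82} \approx 0.012195$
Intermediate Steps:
$z{\left(S \right)} = -82$ ($z{\left(S \right)} = -84 + 2 = -82$)
$o = - \frac{1}{82}$ ($o = \frac{1}{-82} = - \frac{1}{82} \approx -0.012195$)
$- o = \left(-1\right) \left(- \frac{1}{82}\right) = \frac{1}{82}$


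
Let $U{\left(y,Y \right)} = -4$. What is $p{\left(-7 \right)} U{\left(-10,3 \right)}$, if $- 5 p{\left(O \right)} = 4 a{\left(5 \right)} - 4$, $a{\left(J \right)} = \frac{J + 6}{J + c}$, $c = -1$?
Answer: $\frac{28}{5} \approx 5.6$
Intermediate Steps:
$a{\left(J \right)} = \frac{6 + J}{-1 + J}$ ($a{\left(J \right)} = \frac{J + 6}{J - 1} = \frac{6 + J}{-1 + J}$)
$p{\left(O \right)} = - \frac{7}{5}$ ($p{\left(O \right)} = - \frac{4 \frac{6 + 5}{-1 + 5} - 4}{5} = - \frac{4 \cdot \frac{1}{4} \cdot 11 - 4}{5} = - \frac{4 \cdot \frac{11}{4} - 4}{5} = - \frac{11 - 4}{5} = \left(- \frac{1}{5}\right) 7 = - \frac{7}{5}$)
$p{\left(-7 \right)} U{\left(-10,3 \right)} = \left(- \frac{7}{5}\right) \left(-4\right) = \frac{28}{5}$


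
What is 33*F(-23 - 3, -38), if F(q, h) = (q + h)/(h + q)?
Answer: 33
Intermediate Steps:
F(q, h) = 1 (F(q, h) = (h + q)/(h + q) = 1)
33*F(-23 - 3, -38) = 33*1 = 33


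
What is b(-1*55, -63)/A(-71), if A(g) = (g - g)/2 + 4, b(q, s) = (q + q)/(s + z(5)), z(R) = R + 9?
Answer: 55/98 ≈ 0.56122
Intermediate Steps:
z(R) = 9 + R
b(q, s) = 2*q/(14 + s) (b(q, s) = (q + q)/(s + (9 + 5)) = (2*q)/(s + 14) = (2*q)/(14 + s) = 2*q/(14 + s))
A(g) = 4 (A(g) = 0*(½) + 4 = 0 + 4 = 4)
b(-1*55, -63)/A(-71) = (2*(-1*55)/(14 - 63))/4 = (2*(-55)/(-49))*(¼) = (2*(-55)*(-1/49))*(¼) = (110/49)*(¼) = 55/98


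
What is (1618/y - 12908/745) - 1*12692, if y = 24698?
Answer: -116925261647/9200005 ≈ -12709.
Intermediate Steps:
(1618/y - 12908/745) - 1*12692 = (1618/24698 - 12908/745) - 1*12692 = (1618*(1/24698) - 12908*1/745) - 12692 = (809/12349 - 12908/745) - 12692 = -158798187/9200005 - 12692 = -116925261647/9200005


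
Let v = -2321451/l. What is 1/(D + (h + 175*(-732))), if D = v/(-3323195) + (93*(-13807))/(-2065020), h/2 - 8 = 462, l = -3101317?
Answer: -1418845113057395420/180419462323990382256897 ≈ -7.8641e-6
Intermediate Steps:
h = 940 (h = 16 + 2*462 = 16 + 924 = 940)
v = 2321451/3101317 (v = -2321451/(-3101317) = -2321451*(-1/3101317) = 2321451/3101317 ≈ 0.74854)
D = 882252388019350303/1418845113057395420 (D = (2321451/3101317)/(-3323195) + (93*(-13807))/(-2065020) = (2321451/3101317)*(-1/3323195) - 1284051*(-1/2065020) = -2321451/10306281147815 + 428017/688340 = 882252388019350303/1418845113057395420 ≈ 0.62181)
1/(D + (h + 175*(-732))) = 1/(882252388019350303/1418845113057395420 + (940 + 175*(-732))) = 1/(882252388019350303/1418845113057395420 + (940 - 128100)) = 1/(882252388019350303/1418845113057395420 - 127160) = 1/(-180419462323990382256897/1418845113057395420) = -1418845113057395420/180419462323990382256897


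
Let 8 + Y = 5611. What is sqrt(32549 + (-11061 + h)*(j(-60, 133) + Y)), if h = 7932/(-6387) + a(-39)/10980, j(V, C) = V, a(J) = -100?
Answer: I*sqrt(9302748821406706993)/389607 ≈ 7828.5*I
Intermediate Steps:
Y = 5603 (Y = -8 + 5611 = 5603)
h = -1462201/1168821 (h = 7932/(-6387) - 100/10980 = 7932*(-1/6387) - 100*1/10980 = -2644/2129 - 5/549 = -1462201/1168821 ≈ -1.2510)
sqrt(32549 + (-11061 + h)*(j(-60, 133) + Y)) = sqrt(32549 + (-11061 - 1462201/1168821)*(-60 + 5603)) = sqrt(32549 - 12929791282/1168821*5543) = sqrt(32549 - 71669833076126/1168821) = sqrt(-71631789121397/1168821) = I*sqrt(9302748821406706993)/389607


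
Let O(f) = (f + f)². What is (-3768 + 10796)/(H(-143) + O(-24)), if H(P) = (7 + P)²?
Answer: 1757/5200 ≈ 0.33788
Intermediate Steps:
O(f) = 4*f² (O(f) = (2*f)² = 4*f²)
(-3768 + 10796)/(H(-143) + O(-24)) = (-3768 + 10796)/((7 - 143)² + 4*(-24)²) = 7028/((-136)² + 4*576) = 7028/(18496 + 2304) = 7028/20800 = 7028*(1/20800) = 1757/5200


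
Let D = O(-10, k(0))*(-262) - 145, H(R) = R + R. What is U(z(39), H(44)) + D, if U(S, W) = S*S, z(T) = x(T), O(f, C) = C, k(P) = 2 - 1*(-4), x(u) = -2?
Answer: -1713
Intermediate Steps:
H(R) = 2*R
k(P) = 6 (k(P) = 2 + 4 = 6)
z(T) = -2
U(S, W) = S²
D = -1717 (D = 6*(-262) - 145 = -1572 - 145 = -1717)
U(z(39), H(44)) + D = (-2)² - 1717 = 4 - 1717 = -1713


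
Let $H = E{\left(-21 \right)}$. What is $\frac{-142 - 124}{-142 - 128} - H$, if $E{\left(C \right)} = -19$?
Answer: $\frac{2698}{135} \approx 19.985$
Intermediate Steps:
$H = -19$
$\frac{-142 - 124}{-142 - 128} - H = \frac{-142 - 124}{-142 - 128} - -19 = - \frac{266}{-270} + 19 = \left(-266\right) \left(- \frac{1}{270}\right) + 19 = \frac{133}{135} + 19 = \frac{2698}{135}$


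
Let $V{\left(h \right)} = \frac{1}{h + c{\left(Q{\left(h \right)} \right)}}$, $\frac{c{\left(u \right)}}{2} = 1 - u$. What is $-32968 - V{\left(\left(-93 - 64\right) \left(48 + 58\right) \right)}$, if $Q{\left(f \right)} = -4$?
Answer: $- \frac{548323775}{16632} \approx -32968.0$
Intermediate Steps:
$c{\left(u \right)} = 2 - 2 u$ ($c{\left(u \right)} = 2 \left(1 - u\right) = 2 - 2 u$)
$V{\left(h \right)} = \frac{1}{10 + h}$ ($V{\left(h \right)} = \frac{1}{h + \left(2 - -8\right)} = \frac{1}{h + \left(2 + 8\right)} = \frac{1}{h + 10} = \frac{1}{10 + h}$)
$-32968 - V{\left(\left(-93 - 64\right) \left(48 + 58\right) \right)} = -32968 - \frac{1}{10 + \left(-93 - 64\right) \left(48 + 58\right)} = -32968 - \frac{1}{10 - 16642} = -32968 - \frac{1}{-16632} = -32968 - - \frac{1}{16632} = -32968 + \frac{1}{16632} = - \frac{548323775}{16632}$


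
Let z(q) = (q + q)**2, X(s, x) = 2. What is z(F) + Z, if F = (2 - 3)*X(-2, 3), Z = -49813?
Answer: -49797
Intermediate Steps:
F = -2 (F = (2 - 3)*2 = -1*2 = -2)
z(q) = 4*q**2 (z(q) = (2*q)**2 = 4*q**2)
z(F) + Z = 4*(-2)**2 - 49813 = 4*4 - 49813 = 16 - 49813 = -49797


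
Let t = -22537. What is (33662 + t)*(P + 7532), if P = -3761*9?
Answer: -292776625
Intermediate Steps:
P = -33849
(33662 + t)*(P + 7532) = (33662 - 22537)*(-33849 + 7532) = 11125*(-26317) = -292776625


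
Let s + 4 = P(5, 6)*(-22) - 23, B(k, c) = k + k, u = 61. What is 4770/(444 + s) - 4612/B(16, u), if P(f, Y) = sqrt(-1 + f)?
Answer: -391909/2984 ≈ -131.34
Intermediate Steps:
B(k, c) = 2*k
s = -71 (s = -4 + (sqrt(-1 + 5)*(-22) - 23) = -4 + (sqrt(4)*(-22) - 23) = -4 + (2*(-22) - 23) = -4 + (-44 - 23) = -4 - 67 = -71)
4770/(444 + s) - 4612/B(16, u) = 4770/(444 - 71) - 4612/(2*16) = 4770/373 - 4612/32 = 4770*(1/373) - 4612*1/32 = 4770/373 - 1153/8 = -391909/2984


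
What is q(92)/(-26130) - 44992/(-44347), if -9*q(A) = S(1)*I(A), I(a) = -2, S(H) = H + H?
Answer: 5290295626/5214541995 ≈ 1.0145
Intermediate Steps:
S(H) = 2*H
q(A) = 4/9 (q(A) = -2*1*(-2)/9 = -2*(-2)/9 = -⅑*(-4) = 4/9)
q(92)/(-26130) - 44992/(-44347) = (4/9)/(-26130) - 44992/(-44347) = (4/9)*(-1/26130) - 44992*(-1/44347) = -2/117585 + 44992/44347 = 5290295626/5214541995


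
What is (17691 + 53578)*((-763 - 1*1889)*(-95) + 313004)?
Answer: 40262993936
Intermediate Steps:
(17691 + 53578)*((-763 - 1*1889)*(-95) + 313004) = 71269*((-763 - 1889)*(-95) + 313004) = 71269*(-2652*(-95) + 313004) = 71269*(251940 + 313004) = 71269*564944 = 40262993936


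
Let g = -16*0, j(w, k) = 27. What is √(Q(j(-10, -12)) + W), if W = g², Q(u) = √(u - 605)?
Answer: 2^(¼)*√17*√I ≈ 3.4671 + 3.4671*I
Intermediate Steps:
g = 0
Q(u) = √(-605 + u)
W = 0 (W = 0² = 0)
√(Q(j(-10, -12)) + W) = √(√(-605 + 27) + 0) = √(√(-578) + 0) = √(17*I*√2 + 0) = √(17*I*√2) = 2^(¼)*√17*√I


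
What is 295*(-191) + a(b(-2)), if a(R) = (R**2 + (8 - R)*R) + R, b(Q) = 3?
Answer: -56318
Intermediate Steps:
a(R) = R + R**2 + R*(8 - R) (a(R) = (R**2 + R*(8 - R)) + R = R + R**2 + R*(8 - R))
295*(-191) + a(b(-2)) = 295*(-191) + 9*3 = -56345 + 27 = -56318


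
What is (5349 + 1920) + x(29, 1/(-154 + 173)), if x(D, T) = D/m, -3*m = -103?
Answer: 748794/103 ≈ 7269.8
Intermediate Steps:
m = 103/3 (m = -⅓*(-103) = 103/3 ≈ 34.333)
x(D, T) = 3*D/103 (x(D, T) = D/(103/3) = D*(3/103) = 3*D/103)
(5349 + 1920) + x(29, 1/(-154 + 173)) = (5349 + 1920) + (3/103)*29 = 7269 + 87/103 = 748794/103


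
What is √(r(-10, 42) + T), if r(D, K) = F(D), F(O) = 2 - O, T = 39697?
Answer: √39709 ≈ 199.27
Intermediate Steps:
r(D, K) = 2 - D
√(r(-10, 42) + T) = √((2 - 1*(-10)) + 39697) = √((2 + 10) + 39697) = √(12 + 39697) = √39709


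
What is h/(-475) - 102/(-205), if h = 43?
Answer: 7927/19475 ≈ 0.40703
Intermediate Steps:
h/(-475) - 102/(-205) = 43/(-475) - 102/(-205) = 43*(-1/475) - 102*(-1/205) = -43/475 + 102/205 = 7927/19475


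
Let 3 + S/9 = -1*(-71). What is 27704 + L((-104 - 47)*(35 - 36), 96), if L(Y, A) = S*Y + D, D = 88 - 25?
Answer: 120179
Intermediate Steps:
S = 612 (S = -27 + 9*(-1*(-71)) = -27 + 9*71 = -27 + 639 = 612)
D = 63
L(Y, A) = 63 + 612*Y (L(Y, A) = 612*Y + 63 = 63 + 612*Y)
27704 + L((-104 - 47)*(35 - 36), 96) = 27704 + (63 + 612*((-104 - 47)*(35 - 36))) = 27704 + (63 + 612*(-151*(-1))) = 27704 + (63 + 612*151) = 27704 + (63 + 92412) = 27704 + 92475 = 120179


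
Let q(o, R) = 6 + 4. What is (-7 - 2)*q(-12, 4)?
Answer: -90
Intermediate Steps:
q(o, R) = 10
(-7 - 2)*q(-12, 4) = (-7 - 2)*10 = -9*10 = -90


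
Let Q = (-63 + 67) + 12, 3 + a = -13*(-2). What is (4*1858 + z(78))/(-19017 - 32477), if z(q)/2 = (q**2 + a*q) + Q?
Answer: -11610/25747 ≈ -0.45093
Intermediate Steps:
a = 23 (a = -3 - 13*(-2) = -3 + 26 = 23)
Q = 16 (Q = 4 + 12 = 16)
z(q) = 32 + 2*q**2 + 46*q (z(q) = 2*((q**2 + 23*q) + 16) = 2*(16 + q**2 + 23*q) = 32 + 2*q**2 + 46*q)
(4*1858 + z(78))/(-19017 - 32477) = (4*1858 + (32 + 2*78**2 + 46*78))/(-19017 - 32477) = (7432 + (32 + 2*6084 + 3588))/(-51494) = (7432 + (32 + 12168 + 3588))*(-1/51494) = (7432 + 15788)*(-1/51494) = 23220*(-1/51494) = -11610/25747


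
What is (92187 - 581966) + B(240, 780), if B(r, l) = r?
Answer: -489539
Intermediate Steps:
(92187 - 581966) + B(240, 780) = (92187 - 581966) + 240 = -489779 + 240 = -489539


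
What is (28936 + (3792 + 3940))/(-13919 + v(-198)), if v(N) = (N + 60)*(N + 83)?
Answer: 36668/1951 ≈ 18.794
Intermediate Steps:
v(N) = (60 + N)*(83 + N)
(28936 + (3792 + 3940))/(-13919 + v(-198)) = (28936 + (3792 + 3940))/(-13919 + (4980 + (-198)² + 143*(-198))) = (28936 + 7732)/(-13919 + (4980 + 39204 - 28314)) = 36668/(-13919 + 15870) = 36668/1951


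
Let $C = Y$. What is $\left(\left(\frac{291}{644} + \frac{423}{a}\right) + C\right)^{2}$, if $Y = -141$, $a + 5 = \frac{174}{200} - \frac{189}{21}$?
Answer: $\frac{21340759733783361}{714992007184} \approx 29848.0$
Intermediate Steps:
$a = - \frac{1313}{100}$ ($a = -5 + \left(\frac{174}{200} - \frac{189}{21}\right) = -5 + \left(174 \cdot \frac{1}{200} - 9\right) = -5 + \left(\frac{87}{100} - 9\right) = -5 - \frac{813}{100} = - \frac{1313}{100} \approx -13.13$)
$C = -141$
$\left(\left(\frac{291}{644} + \frac{423}{a}\right) + C\right)^{2} = \left(\left(\frac{291}{644} + \frac{423}{- \frac{1313}{100}}\right) - 141\right)^{2} = \left(\left(291 \cdot \frac{1}{644} + 423 \left(- \frac{100}{1313}\right)\right) - 141\right)^{2} = \left(\left(\frac{291}{644} - \frac{42300}{1313}\right) - 141\right)^{2} = \left(- \frac{26859117}{845572} - 141\right)^{2} = \left(- \frac{146084769}{845572}\right)^{2} = \frac{21340759733783361}{714992007184}$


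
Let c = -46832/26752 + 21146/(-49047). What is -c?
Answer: 178916681/82006584 ≈ 2.1817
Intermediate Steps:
c = -178916681/82006584 (c = -46832*1/26752 + 21146*(-1/49047) = -2927/1672 - 21146/49047 = -178916681/82006584 ≈ -2.1817)
-c = -1*(-178916681/82006584) = 178916681/82006584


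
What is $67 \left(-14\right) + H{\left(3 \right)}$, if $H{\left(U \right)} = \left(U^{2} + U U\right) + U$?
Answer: $-917$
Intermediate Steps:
$H{\left(U \right)} = U + 2 U^{2}$ ($H{\left(U \right)} = \left(U^{2} + U^{2}\right) + U = 2 U^{2} + U = U + 2 U^{2}$)
$67 \left(-14\right) + H{\left(3 \right)} = 67 \left(-14\right) + 3 \left(1 + 2 \cdot 3\right) = -938 + 3 \left(1 + 6\right) = -938 + 3 \cdot 7 = -938 + 21 = -917$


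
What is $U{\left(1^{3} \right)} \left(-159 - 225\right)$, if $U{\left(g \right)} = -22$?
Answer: $8448$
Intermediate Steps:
$U{\left(1^{3} \right)} \left(-159 - 225\right) = - 22 \left(-159 - 225\right) = \left(-22\right) \left(-384\right) = 8448$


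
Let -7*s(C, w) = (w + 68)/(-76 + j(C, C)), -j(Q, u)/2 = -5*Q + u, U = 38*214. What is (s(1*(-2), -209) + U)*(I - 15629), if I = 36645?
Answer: 27514499218/161 ≈ 1.7090e+8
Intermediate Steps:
U = 8132
j(Q, u) = -2*u + 10*Q (j(Q, u) = -2*(-5*Q + u) = -2*(u - 5*Q) = -2*u + 10*Q)
s(C, w) = -(68 + w)/(7*(-76 + 8*C)) (s(C, w) = -(w + 68)/(7*(-76 + (-2*C + 10*C))) = -(68 + w)/(7*(-76 + 8*C)))
(s(1*(-2), -209) + U)*(I - 15629) = ((-68 - 1*(-209))/(28*(-19 + 2*(1*(-2)))) + 8132)*(36645 - 15629) = ((-68 + 209)/(28*(-19 + 2*(-2))) + 8132)*21016 = ((1/28)*141/(-19 - 4) + 8132)*21016 = ((1/28)*141/(-23) + 8132)*21016 = ((1/28)*(-1/23)*141 + 8132)*21016 = (-141/644 + 8132)*21016 = (5236867/644)*21016 = 27514499218/161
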